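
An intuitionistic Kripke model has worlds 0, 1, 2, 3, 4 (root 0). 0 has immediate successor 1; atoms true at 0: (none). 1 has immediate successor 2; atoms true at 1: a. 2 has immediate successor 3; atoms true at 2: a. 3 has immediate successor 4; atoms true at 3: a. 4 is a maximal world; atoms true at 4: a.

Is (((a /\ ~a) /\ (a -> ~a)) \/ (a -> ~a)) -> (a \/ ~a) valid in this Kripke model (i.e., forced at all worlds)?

0 ||- (((a /\ ~a) /\ (a -> ~a)) \/ (a -> ~a)) -> (a \/ ~a) vacuously: no world accessible from 0 forces the antecedent ((a /\ ~a) /\ (a -> ~a)) \/ (a -> ~a).
Since the root 0 forces (((a /\ ~a) /\ (a -> ~a)) \/ (a -> ~a)) -> (a \/ ~a) and forcing is persistent (monotone upward), every world forces it.

Yes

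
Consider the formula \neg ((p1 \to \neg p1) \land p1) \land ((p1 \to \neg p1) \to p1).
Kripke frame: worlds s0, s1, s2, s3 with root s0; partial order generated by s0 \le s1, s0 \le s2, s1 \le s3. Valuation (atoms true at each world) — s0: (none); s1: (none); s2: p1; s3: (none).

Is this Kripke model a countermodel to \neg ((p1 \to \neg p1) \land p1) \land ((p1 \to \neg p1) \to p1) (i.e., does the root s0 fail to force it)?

Yes

s0 \nVdash \neg ((p1 \to \neg p1) \land p1) \land ((p1 \to \neg p1) \to p1) since s0 fails (p1 \to \neg p1) \to p1.
So the root s0 does not force \neg ((p1 \to \neg p1) \land p1) \land ((p1 \to \neg p1) \to p1); the model is a countermodel.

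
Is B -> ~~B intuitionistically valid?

This is double-negation introduction, which is intuitionistically derivable.
If a world forces B then every accessible world forces B (persistence), so none forces ~B; hence ~~B.

Yes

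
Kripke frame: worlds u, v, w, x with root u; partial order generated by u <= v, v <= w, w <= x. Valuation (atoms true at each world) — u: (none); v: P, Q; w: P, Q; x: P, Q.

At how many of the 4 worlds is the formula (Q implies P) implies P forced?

3

u: does not force it — u does not force (Q implies P) implies P: already at u itself, u forces Q implies P but u does not force P.
v: forces it.
w: forces it.
x: forces it.
Worlds forcing the formula: {v, w, x}.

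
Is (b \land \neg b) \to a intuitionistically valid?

Yes

This is an instance of ex falso quodlibet, which is intuitionistically derivable.
No world can force both b and \neg b, so the antecedent b \land \neg b is never forced and the implication holds vacuously at every world.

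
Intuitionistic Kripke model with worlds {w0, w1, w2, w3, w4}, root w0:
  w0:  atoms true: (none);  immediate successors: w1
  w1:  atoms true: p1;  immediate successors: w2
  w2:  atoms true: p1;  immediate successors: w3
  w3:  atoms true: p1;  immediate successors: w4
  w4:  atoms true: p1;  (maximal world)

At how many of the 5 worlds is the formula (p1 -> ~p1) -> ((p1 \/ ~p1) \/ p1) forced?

w0: forces it.
w1: forces it.
w2: forces it.
w3: forces it.
w4: forces it.
Worlds forcing the formula: {w0, w1, w2, w3, w4}.

5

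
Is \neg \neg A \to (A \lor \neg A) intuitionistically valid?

This is a variant of double-negation elimination (deriving excluded middle from double negation), which is not intuitionistically valid.
A Kripke countermodel: worlds w0, w1; order generated by w0 \le w1; atoms true at each world — w0:{}; w1:{A}.
w0 \nVdash \neg \neg A \to (A \lor \neg A): already at w0 itself, w0 \Vdash \neg \neg A but w0 \nVdash A \lor \neg A.
w0 \nVdash A \lor \neg A: neither disjunct is forced at w0.
w0 lacks atom A, so w0 \nVdash A.
So the root w0 does not force the formula.

No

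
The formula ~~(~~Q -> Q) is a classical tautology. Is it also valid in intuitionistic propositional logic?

Yes

This is the double negation of double-negation elimination, which is intuitionistically derivable.
By Glivenko's theorem the double negation of any classical propositional tautology is intuitionistically provable; ~~Q -> Q is classically a tautology.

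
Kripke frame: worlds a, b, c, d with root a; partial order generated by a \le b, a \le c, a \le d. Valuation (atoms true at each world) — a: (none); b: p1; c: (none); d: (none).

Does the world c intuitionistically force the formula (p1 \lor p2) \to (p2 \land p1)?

Yes

c \Vdash (p1 \lor p2) \to (p2 \land p1) vacuously: no world accessible from c forces the antecedent p1 \lor p2.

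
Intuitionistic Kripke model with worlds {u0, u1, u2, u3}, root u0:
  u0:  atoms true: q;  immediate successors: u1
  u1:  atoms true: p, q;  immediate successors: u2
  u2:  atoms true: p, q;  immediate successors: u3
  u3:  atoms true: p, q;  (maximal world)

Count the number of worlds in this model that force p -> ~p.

u0: does not force it — u0 ||-/- p -> ~p: at the accessible world u1, u1 ||- p but u1 ||-/- ~p.
u1: does not force it — u1 ||-/- p -> ~p: already at u1 itself, u1 ||- p but u1 ||-/- ~p.
u2: does not force it — u2 ||-/- p -> ~p: already at u2 itself, u2 ||- p but u2 ||-/- ~p.
u3: does not force it.
Worlds forcing the formula: { }.

0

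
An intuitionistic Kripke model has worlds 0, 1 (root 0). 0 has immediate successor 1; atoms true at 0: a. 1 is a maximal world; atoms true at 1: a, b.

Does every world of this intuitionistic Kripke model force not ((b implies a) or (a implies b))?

No

Not every world: 0 does not force not ((b implies a) or (a implies b)).
0 does not force not ((b implies a) or (a implies b)) since 0 is accessible from 0 and 0 forces (b implies a) or (a implies b).
0 forces (b implies a) or (a implies b) via the disjunct b implies a.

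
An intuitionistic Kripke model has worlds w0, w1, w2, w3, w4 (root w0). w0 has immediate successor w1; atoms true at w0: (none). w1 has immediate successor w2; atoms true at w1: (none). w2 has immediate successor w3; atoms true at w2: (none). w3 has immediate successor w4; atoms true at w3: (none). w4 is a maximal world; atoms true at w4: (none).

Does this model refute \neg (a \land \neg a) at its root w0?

w0 \Vdash \neg (a \land \neg a): no world accessible from w0 forces a \land \neg a.
So the root w0 forces \neg (a \land \neg a); the model is not a countermodel.

No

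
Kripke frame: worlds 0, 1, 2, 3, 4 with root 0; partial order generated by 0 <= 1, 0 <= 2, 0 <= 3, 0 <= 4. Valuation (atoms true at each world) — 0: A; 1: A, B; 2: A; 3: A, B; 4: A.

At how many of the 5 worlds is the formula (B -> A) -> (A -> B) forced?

2

0: does not force it — 0 ||-/- (B -> A) -> (A -> B): already at 0 itself, 0 ||- B -> A but 0 ||-/- A -> B.
1: forces it.
2: does not force it.
3: forces it.
4: does not force it.
Worlds forcing the formula: {1, 3}.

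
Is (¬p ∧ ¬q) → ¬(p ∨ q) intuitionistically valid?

Yes

This is a constructively valid De Morgan direction (conjunction of negations to negated disjunction), which is intuitionistically derivable.
If both ¬p and ¬q hold at a world, no accessible world forces p or forces q, so none forces p ∨ q.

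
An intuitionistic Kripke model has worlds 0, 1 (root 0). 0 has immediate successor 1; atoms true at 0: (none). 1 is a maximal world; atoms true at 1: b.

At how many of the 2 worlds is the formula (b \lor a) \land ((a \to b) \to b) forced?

1

0: does not force it — 0 \nVdash (b \lor a) \land ((a \to b) \to b) since 0 fails b \lor a.
1: forces it.
Worlds forcing the formula: {1}.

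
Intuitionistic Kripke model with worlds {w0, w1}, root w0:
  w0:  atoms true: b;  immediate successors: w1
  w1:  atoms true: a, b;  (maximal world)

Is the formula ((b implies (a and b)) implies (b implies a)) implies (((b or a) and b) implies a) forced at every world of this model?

Not every world: w0 does not force ((b implies (a and b)) implies (b implies a)) implies (((b or a) and b) implies a).
w0 does not force ((b implies (a and b)) implies (b implies a)) implies (((b or a) and b) implies a): already at w0 itself, w0 forces (b implies (a and b)) implies (b implies a) but w0 does not force ((b or a) and b) implies a.
w0 does not force ((b or a) and b) implies a: already at w0 itself, w0 forces (b or a) and b but w0 does not force a.

No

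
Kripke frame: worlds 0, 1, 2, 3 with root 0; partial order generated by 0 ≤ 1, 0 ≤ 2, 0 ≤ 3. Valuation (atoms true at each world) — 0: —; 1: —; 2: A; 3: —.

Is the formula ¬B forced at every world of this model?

Yes

0 ⊩ ¬B: no world accessible from 0 forces B.
Since the root 0 forces ¬B and forcing is persistent (monotone upward), every world forces it.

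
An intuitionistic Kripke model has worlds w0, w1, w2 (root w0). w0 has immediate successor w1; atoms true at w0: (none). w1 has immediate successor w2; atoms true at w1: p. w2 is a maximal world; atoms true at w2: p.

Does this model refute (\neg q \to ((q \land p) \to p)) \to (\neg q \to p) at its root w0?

Yes

w0 \nVdash (\neg q \to ((q \land p) \to p)) \to (\neg q \to p): already at w0 itself, w0 \Vdash \neg q \to ((q \land p) \to p) but w0 \nVdash \neg q \to p.
w0 \nVdash \neg q \to p: already at w0 itself, w0 \Vdash \neg q but w0 \nVdash p.
w0 lacks atom p, so w0 \nVdash p.
So the root w0 does not force (\neg q \to ((q \land p) \to p)) \to (\neg q \to p); the model is a countermodel.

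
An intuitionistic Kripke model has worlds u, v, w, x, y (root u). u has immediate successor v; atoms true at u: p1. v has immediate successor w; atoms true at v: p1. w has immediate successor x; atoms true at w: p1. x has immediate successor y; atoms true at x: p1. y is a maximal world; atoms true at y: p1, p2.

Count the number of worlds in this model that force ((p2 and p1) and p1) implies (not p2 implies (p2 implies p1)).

u: forces it.
v: forces it.
w: forces it.
x: forces it.
y: forces it.
Worlds forcing the formula: {u, v, w, x, y}.

5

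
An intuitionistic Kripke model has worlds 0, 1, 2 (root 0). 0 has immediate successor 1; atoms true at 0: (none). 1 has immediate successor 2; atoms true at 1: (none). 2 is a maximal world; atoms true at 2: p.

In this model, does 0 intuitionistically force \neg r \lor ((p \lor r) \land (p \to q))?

0 \Vdash \neg r \lor ((p \lor r) \land (p \to q)) via the disjunct \neg r.

Yes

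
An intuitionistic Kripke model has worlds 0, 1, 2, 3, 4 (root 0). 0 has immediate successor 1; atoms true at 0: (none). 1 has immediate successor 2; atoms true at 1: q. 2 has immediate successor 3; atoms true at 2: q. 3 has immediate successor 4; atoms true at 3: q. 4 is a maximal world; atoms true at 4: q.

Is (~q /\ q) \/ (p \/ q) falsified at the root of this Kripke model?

Yes

0 ||-/- (~q /\ q) \/ (p \/ q): neither disjunct is forced at 0.
0 ||-/- ~q /\ q since 0 fails ~q.
So the root 0 does not force (~q /\ q) \/ (p \/ q); the model is a countermodel.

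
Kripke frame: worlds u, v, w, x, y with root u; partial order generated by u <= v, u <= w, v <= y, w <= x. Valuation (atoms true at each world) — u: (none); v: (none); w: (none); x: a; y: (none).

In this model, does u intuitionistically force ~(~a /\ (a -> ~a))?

u ||-/- ~(~a /\ (a -> ~a)) since v is accessible from u and v ||- ~a /\ (a -> ~a).
v ||- ~a /\ (a -> ~a) since v forces both conjuncts.

No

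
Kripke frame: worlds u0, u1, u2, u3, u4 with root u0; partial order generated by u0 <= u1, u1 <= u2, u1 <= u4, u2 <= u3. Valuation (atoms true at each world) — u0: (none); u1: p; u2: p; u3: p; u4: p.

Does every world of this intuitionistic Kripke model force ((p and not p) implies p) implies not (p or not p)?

Not every world: u0 does not force ((p and not p) implies p) implies not (p or not p).
u0 does not force ((p and not p) implies p) implies not (p or not p): already at u0 itself, u0 forces (p and not p) implies p but u0 does not force not (p or not p).
u0 does not force not (p or not p) since u1 is accessible from u0 and u1 forces p or not p.

No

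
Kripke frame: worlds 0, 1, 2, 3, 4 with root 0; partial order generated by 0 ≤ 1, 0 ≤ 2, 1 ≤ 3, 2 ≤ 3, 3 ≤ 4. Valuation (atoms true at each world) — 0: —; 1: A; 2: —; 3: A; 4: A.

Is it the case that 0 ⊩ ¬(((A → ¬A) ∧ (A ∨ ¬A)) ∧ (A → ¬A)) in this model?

Yes

0 ⊩ ¬(((A → ¬A) ∧ (A ∨ ¬A)) ∧ (A → ¬A)): no world accessible from 0 forces ((A → ¬A) ∧ (A ∨ ¬A)) ∧ (A → ¬A).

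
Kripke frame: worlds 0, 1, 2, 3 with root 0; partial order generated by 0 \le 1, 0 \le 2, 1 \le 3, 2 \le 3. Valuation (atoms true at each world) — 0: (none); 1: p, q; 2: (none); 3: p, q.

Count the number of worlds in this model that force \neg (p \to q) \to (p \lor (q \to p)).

0: forces it.
1: forces it.
2: forces it.
3: forces it.
Worlds forcing the formula: {0, 1, 2, 3}.

4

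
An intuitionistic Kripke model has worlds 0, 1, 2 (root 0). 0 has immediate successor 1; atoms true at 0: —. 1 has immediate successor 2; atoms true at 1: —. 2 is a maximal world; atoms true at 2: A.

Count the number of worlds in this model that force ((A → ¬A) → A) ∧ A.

0: does not force it — 0 ⊮ ((A → ¬A) → A) ∧ A since 0 fails A.
1: does not force it — 1 ⊮ ((A → ¬A) → A) ∧ A since 1 fails A.
2: forces it.
Worlds forcing the formula: {2}.

1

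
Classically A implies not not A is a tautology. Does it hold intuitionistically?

Yes

This is double-negation introduction, which is intuitionistically derivable.
If a world forces A then every accessible world forces A (persistence), so none forces not A; hence not not A.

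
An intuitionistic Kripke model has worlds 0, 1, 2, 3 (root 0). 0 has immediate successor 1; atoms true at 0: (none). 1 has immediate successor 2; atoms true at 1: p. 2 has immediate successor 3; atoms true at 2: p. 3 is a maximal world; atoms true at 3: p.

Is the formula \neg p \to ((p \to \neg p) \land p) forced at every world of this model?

0 \Vdash \neg p \to ((p \to \neg p) \land p) vacuously: no world accessible from 0 forces the antecedent \neg p.
Since the root 0 forces \neg p \to ((p \to \neg p) \land p) and forcing is persistent (monotone upward), every world forces it.

Yes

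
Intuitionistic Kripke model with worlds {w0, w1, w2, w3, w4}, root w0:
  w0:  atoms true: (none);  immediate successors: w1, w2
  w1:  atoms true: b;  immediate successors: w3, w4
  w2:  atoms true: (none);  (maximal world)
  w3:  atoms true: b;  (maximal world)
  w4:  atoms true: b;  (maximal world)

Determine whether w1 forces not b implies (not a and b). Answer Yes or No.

w1 forces not b implies (not a and b) vacuously: no world accessible from w1 forces the antecedent not b.

Yes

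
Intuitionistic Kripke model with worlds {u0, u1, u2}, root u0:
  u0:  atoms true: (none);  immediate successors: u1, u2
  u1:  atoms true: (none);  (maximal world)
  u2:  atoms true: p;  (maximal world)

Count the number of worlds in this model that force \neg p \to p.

1

u0: does not force it — u0 \nVdash \neg p \to p: at the accessible world u1, u1 \Vdash \neg p but u1 \nVdash p.
u1: does not force it — u1 \nVdash \neg p \to p: already at u1 itself, u1 \Vdash \neg p but u1 \nVdash p.
u2: forces it.
Worlds forcing the formula: {u2}.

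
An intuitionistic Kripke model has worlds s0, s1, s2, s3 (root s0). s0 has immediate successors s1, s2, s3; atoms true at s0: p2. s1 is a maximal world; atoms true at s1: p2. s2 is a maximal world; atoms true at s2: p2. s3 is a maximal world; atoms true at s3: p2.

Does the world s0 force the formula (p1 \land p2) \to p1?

Yes

s0 \Vdash (p1 \land p2) \to p1 vacuously: no world accessible from s0 forces the antecedent p1 \land p2.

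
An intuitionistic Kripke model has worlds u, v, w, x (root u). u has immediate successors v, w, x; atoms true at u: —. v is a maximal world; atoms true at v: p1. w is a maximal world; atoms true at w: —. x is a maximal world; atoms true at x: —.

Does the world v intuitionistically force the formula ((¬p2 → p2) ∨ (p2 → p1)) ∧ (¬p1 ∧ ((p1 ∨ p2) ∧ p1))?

No

v ⊮ ((¬p2 → p2) ∨ (p2 → p1)) ∧ (¬p1 ∧ ((p1 ∨ p2) ∧ p1)) since v fails ¬p1 ∧ ((p1 ∨ p2) ∧ p1).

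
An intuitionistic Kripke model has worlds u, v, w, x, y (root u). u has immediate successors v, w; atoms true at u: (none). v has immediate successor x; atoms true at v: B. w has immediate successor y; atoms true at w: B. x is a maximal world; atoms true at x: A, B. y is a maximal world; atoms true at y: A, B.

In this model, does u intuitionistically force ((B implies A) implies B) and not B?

No

u does not force ((B implies A) implies B) and not B since u fails not B.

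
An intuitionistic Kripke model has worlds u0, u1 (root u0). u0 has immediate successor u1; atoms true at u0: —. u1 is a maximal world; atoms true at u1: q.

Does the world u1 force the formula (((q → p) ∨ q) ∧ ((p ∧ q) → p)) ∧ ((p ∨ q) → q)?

Yes

u1 ⊩ (((q → p) ∨ q) ∧ ((p ∧ q) → p)) ∧ ((p ∨ q) → q) since u1 forces both conjuncts.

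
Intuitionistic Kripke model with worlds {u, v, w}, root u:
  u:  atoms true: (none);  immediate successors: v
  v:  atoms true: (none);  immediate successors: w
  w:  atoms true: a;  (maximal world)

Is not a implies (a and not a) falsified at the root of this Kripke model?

No

u forces not a implies (a and not a) vacuously: no world accessible from u forces the antecedent not a.
So the root u forces not a implies (a and not a); the model is not a countermodel.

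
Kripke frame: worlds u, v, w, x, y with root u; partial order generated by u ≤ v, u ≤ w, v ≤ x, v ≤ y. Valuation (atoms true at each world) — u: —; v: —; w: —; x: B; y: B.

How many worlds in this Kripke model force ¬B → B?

u: does not force it — u ⊮ ¬B → B: at the accessible world w, w ⊩ ¬B but w ⊮ B.
v: forces it.
w: does not force it — w ⊮ ¬B → B: already at w itself, w ⊩ ¬B but w ⊮ B.
x: forces it.
y: forces it.
Worlds forcing the formula: {v, x, y}.

3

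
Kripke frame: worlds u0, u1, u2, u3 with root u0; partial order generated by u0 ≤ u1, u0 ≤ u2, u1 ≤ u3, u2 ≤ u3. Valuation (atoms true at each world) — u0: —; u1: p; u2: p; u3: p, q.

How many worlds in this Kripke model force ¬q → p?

u0: forces it.
u1: forces it.
u2: forces it.
u3: forces it.
Worlds forcing the formula: {u0, u1, u2, u3}.

4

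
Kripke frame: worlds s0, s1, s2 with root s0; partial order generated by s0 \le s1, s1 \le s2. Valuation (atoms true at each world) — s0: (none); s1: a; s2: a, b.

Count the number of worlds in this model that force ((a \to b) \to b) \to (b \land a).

1

s0: does not force it — s0 \nVdash ((a \to b) \to b) \to (b \land a): already at s0 itself, s0 \Vdash (a \to b) \to b but s0 \nVdash b \land a.
s1: does not force it.
s2: forces it.
Worlds forcing the formula: {s2}.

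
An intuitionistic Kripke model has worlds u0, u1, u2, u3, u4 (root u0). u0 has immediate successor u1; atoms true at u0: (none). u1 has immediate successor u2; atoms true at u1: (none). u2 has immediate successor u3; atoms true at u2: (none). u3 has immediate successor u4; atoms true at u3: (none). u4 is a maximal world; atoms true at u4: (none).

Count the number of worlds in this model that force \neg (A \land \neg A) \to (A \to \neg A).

5

u0: forces it.
u1: forces it.
u2: forces it.
u3: forces it.
u4: forces it.
Worlds forcing the formula: {u0, u1, u2, u3, u4}.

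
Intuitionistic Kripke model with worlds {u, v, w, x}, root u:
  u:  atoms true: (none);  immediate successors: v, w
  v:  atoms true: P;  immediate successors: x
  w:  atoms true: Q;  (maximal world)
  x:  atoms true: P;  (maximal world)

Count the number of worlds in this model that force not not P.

2

u: does not force it — u does not force not not P since w is accessible from u and w forces not P.
v: forces it.
w: does not force it — w does not force not not P since w is accessible from w and w forces not P.
x: forces it.
Worlds forcing the formula: {v, x}.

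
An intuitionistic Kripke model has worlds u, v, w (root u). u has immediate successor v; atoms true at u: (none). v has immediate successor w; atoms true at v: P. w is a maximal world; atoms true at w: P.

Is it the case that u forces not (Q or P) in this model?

u does not force not (Q or P) since v is accessible from u and v forces Q or P.
v forces Q or P via the disjunct P.

No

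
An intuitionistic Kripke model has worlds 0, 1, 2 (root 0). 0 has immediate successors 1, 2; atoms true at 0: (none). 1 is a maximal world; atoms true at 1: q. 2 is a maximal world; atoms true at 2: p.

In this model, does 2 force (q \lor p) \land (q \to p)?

Yes

2 \Vdash (q \lor p) \land (q \to p) since 2 forces both conjuncts.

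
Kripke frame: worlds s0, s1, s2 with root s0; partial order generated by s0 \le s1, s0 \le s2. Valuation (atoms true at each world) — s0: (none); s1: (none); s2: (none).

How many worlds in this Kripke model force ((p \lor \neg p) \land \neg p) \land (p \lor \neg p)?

s0: forces it.
s1: forces it.
s2: forces it.
Worlds forcing the formula: {s0, s1, s2}.

3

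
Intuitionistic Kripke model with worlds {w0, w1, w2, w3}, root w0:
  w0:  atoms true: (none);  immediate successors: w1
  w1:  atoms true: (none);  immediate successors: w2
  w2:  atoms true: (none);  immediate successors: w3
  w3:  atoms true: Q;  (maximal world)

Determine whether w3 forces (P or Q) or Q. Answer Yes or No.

w3 forces (P or Q) or Q via the disjunct P or Q.

Yes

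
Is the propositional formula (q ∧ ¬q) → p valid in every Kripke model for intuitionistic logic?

This is an instance of ex falso quodlibet, which is intuitionistically derivable.
No world can force both q and ¬q, so the antecedent q ∧ ¬q is never forced and the implication holds vacuously at every world.

Yes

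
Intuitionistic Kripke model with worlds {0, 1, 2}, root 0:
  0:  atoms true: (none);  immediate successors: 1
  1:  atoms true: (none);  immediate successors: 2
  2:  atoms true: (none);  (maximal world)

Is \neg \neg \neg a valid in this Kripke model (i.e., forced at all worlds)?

0 \Vdash \neg \neg \neg a: no world accessible from 0 forces \neg \neg a.
Since the root 0 forces \neg \neg \neg a and forcing is persistent (monotone upward), every world forces it.

Yes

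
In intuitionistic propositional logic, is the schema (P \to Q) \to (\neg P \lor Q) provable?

This is the material-implication-as-disjunction principle, which is not intuitionistically valid.
A Kripke countermodel: worlds w0, w1; order generated by w0 \le w1; atoms true at each world — w0:{}; w1:{P,Q}.
w0 \nVdash (P \to Q) \to (\neg P \lor Q): already at w0 itself, w0 \Vdash P \to Q but w0 \nVdash \neg P \lor Q.
w0 \nVdash \neg P \lor Q: neither disjunct is forced at w0.
w0 \nVdash \neg P since w1 is accessible from w0 and w1 \Vdash P.
So the root w0 does not force the formula.

No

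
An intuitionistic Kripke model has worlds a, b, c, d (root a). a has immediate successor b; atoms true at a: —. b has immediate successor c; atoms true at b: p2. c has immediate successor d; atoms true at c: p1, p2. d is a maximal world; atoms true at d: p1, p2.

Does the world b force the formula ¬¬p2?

b ⊩ ¬¬p2: no world accessible from b forces ¬p2.

Yes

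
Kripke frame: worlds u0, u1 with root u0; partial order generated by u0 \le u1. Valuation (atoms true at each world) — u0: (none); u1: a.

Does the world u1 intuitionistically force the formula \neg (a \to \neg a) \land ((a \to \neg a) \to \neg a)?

u1 \Vdash \neg (a \to \neg a) \land ((a \to \neg a) \to \neg a) since u1 forces both conjuncts.

Yes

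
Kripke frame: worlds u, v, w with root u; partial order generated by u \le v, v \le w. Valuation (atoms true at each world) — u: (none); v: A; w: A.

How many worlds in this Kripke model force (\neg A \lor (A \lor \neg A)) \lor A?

2

u: does not force it — u \nVdash (\neg A \lor (A \lor \neg A)) \lor A: neither disjunct is forced at u.
v: forces it.
w: forces it.
Worlds forcing the formula: {v, w}.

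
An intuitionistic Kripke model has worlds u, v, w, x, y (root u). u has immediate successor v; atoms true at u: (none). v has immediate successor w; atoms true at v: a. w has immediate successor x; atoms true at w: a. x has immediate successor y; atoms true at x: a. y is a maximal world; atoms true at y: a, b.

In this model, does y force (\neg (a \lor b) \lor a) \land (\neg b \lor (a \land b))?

y \Vdash (\neg (a \lor b) \lor a) \land (\neg b \lor (a \land b)) since y forces both conjuncts.

Yes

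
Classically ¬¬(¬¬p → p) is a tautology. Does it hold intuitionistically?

Yes

This is the double negation of double-negation elimination, which is intuitionistically derivable.
By Glivenko's theorem the double negation of any classical propositional tautology is intuitionistically provable; ¬¬p → p is classically a tautology.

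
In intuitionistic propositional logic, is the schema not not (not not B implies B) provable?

This is the double negation of double-negation elimination, which is intuitionistically derivable.
By Glivenko's theorem the double negation of any classical propositional tautology is intuitionistically provable; not not B implies B is classically a tautology.

Yes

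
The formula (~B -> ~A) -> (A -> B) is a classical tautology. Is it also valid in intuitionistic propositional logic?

This is the converse of contraposition, which is not intuitionistically valid.
A Kripke countermodel: worlds w0, w1; order generated by w0 <= w1; atoms true at each world — w0:{A}; w1:{A,B}.
w0 ||-/- (~B -> ~A) -> (A -> B): already at w0 itself, w0 ||- ~B -> ~A but w0 ||-/- A -> B.
w0 ||-/- A -> B: already at w0 itself, w0 ||- A but w0 ||-/- B.
w0 lacks atom B, so w0 ||-/- B.
So the root w0 does not force the formula.

No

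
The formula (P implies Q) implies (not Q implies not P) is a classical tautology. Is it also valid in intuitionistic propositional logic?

This is the forward direction of contraposition, which is intuitionistically derivable.
Assume P implies Q and not Q. If P held then Q would follow, contradicting not Q; so not P.

Yes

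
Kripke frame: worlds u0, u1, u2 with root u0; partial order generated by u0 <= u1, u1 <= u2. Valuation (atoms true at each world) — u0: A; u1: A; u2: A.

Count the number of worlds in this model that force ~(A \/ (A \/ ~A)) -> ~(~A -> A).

u0: forces it.
u1: forces it.
u2: forces it.
Worlds forcing the formula: {u0, u1, u2}.

3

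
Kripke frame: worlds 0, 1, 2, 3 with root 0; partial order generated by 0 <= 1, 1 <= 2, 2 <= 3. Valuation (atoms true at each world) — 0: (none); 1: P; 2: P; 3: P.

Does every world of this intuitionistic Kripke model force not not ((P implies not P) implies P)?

Yes

0 forces not not ((P implies not P) implies P): no world accessible from 0 forces not ((P implies not P) implies P).
Since the root 0 forces not not ((P implies not P) implies P) and forcing is persistent (monotone upward), every world forces it.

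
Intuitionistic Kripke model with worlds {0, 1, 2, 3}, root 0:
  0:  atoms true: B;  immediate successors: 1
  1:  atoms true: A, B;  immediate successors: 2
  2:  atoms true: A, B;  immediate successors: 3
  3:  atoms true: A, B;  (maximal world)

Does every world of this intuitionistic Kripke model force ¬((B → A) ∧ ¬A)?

Yes

0 ⊩ ¬((B → A) ∧ ¬A): no world accessible from 0 forces (B → A) ∧ ¬A.
Since the root 0 forces ¬((B → A) ∧ ¬A) and forcing is persistent (monotone upward), every world forces it.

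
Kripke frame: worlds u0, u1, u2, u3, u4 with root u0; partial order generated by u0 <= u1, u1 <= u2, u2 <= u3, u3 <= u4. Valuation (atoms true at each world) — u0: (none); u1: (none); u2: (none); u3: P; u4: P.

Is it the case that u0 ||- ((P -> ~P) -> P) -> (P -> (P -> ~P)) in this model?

No

u0 ||-/- ((P -> ~P) -> P) -> (P -> (P -> ~P)): already at u0 itself, u0 ||- (P -> ~P) -> P but u0 ||-/- P -> (P -> ~P).
u0 ||-/- P -> (P -> ~P): at the accessible world u3, u3 ||- P but u3 ||-/- P -> ~P.
u3 ||-/- P -> ~P: already at u3 itself, u3 ||- P but u3 ||-/- ~P.
u3 ||-/- ~P since u3 is accessible from u3 and u3 ||- P.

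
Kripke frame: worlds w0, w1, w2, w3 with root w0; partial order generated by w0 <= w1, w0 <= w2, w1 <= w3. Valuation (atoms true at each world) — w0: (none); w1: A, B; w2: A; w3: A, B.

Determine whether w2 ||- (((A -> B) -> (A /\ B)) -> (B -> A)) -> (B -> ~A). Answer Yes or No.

Yes

w2 ||- (((A -> B) -> (A /\ B)) -> (B -> A)) -> (B -> ~A): every world accessible from w2 that forces ((A -> B) -> (A /\ B)) -> (B -> A) (namely w2) also forces B -> ~A.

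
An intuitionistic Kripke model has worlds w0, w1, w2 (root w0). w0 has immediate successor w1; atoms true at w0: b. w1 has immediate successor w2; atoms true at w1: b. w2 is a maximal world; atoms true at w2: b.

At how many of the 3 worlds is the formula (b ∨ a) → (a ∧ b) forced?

w0: does not force it — w0 ⊮ (b ∨ a) → (a ∧ b): already at w0 itself, w0 ⊩ b ∨ a but w0 ⊮ a ∧ b.
w1: does not force it — w1 ⊮ (b ∨ a) → (a ∧ b): already at w1 itself, w1 ⊩ b ∨ a but w1 ⊮ a ∧ b.
w2: does not force it — w2 ⊮ (b ∨ a) → (a ∧ b): already at w2 itself, w2 ⊩ b ∨ a but w2 ⊮ a ∧ b.
Worlds forcing the formula: { }.

0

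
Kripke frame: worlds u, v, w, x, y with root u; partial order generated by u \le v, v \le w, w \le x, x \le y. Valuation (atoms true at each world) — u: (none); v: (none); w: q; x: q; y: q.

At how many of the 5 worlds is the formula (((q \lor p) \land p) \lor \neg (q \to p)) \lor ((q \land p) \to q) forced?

5

u: forces it.
v: forces it.
w: forces it.
x: forces it.
y: forces it.
Worlds forcing the formula: {u, v, w, x, y}.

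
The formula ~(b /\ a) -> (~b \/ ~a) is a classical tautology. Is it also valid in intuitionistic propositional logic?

This is the constructively invalid direction of De Morgan's law for conjunction, which is not intuitionistically valid.
A Kripke countermodel: worlds 0, 1, 2; order generated by 0 <= 1, 0 <= 2; atoms true at each world — 0:{}; 1:{b}; 2:{a}.
0 ||-/- ~(b /\ a) -> (~b \/ ~a): already at 0 itself, 0 ||- ~(b /\ a) but 0 ||-/- ~b \/ ~a.
0 ||-/- ~b \/ ~a: neither disjunct is forced at 0.
0 ||-/- ~b since 1 is accessible from 0 and 1 ||- b.
So the root 0 does not force the formula.

No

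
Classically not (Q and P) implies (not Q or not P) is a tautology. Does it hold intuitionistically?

This is the constructively invalid direction of De Morgan's law for conjunction, which is not intuitionistically valid.
A Kripke countermodel: worlds s0, s1, s2; order generated by s0 <= s1, s0 <= s2; atoms true at each world — s0:{}; s1:{Q}; s2:{P}.
s0 does not force not (Q and P) implies (not Q or not P): already at s0 itself, s0 forces not (Q and P) but s0 does not force not Q or not P.
s0 does not force not Q or not P: neither disjunct is forced at s0.
s0 does not force not Q since s1 is accessible from s0 and s1 forces Q.
So the root s0 does not force the formula.

No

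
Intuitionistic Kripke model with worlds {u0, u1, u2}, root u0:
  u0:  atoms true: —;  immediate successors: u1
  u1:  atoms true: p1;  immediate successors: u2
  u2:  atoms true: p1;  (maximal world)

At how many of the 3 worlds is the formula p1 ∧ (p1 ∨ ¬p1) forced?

u0: does not force it — u0 ⊮ p1 ∧ (p1 ∨ ¬p1) since u0 fails p1.
u1: forces it.
u2: forces it.
Worlds forcing the formula: {u1, u2}.

2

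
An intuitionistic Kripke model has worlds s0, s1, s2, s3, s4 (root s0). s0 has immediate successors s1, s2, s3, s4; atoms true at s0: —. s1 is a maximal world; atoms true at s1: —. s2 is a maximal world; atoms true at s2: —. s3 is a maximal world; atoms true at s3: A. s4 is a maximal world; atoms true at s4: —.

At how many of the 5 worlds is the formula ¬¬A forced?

s0: does not force it — s0 ⊮ ¬¬A since s1 is accessible from s0 and s1 ⊩ ¬A.
s1: does not force it — s1 ⊮ ¬¬A since s1 is accessible from s1 and s1 ⊩ ¬A.
s2: does not force it — s2 ⊮ ¬¬A since s2 is accessible from s2 and s2 ⊩ ¬A.
s3: forces it.
s4: does not force it.
Worlds forcing the formula: {s3}.

1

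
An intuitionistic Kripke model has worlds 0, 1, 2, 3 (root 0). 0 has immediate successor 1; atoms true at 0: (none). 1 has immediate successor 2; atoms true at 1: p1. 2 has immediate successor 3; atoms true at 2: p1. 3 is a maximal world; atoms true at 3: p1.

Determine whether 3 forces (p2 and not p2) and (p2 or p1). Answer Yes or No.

No

3 does not force (p2 and not p2) and (p2 or p1) since 3 fails p2 and not p2.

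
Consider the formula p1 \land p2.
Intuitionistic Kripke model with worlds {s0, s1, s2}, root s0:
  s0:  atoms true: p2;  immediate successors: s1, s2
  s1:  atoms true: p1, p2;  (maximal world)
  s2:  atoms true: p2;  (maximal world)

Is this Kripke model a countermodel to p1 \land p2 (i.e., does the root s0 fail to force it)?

s0 \nVdash p1 \land p2 since s0 fails p1.
So the root s0 does not force p1 \land p2; the model is a countermodel.

Yes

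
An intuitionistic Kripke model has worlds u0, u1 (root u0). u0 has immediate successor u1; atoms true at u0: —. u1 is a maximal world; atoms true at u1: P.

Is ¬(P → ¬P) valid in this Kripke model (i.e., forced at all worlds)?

Yes

u0 ⊩ ¬(P → ¬P): no world accessible from u0 forces P → ¬P.
Since the root u0 forces ¬(P → ¬P) and forcing is persistent (monotone upward), every world forces it.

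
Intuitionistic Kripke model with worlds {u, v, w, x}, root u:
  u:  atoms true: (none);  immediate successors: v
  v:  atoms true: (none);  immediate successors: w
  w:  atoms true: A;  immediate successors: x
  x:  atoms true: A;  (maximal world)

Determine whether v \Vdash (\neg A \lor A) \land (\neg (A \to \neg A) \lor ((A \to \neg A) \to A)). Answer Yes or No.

v \nVdash (\neg A \lor A) \land (\neg (A \to \neg A) \lor ((A \to \neg A) \to A)) since v fails \neg A \lor A.

No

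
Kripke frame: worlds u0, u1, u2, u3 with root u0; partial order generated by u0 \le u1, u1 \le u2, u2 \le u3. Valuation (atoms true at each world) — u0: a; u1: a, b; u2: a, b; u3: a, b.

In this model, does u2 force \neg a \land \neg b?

u2 \nVdash \neg a \land \neg b since u2 fails \neg a.

No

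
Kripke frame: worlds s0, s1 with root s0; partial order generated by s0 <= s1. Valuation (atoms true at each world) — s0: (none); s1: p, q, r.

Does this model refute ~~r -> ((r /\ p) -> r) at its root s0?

No

s0 ||- ~~r -> ((r /\ p) -> r): every world accessible from s0 that forces ~~r (namely s0, s1) also forces (r /\ p) -> r.
So the root s0 forces ~~r -> ((r /\ p) -> r); the model is not a countermodel.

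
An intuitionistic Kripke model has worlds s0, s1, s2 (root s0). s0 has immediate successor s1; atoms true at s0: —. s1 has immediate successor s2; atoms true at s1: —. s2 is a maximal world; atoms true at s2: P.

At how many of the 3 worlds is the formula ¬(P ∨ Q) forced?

s0: does not force it — s0 ⊮ ¬(P ∨ Q) since s2 is accessible from s0 and s2 ⊩ P ∨ Q.
s1: does not force it — s1 ⊮ ¬(P ∨ Q) since s2 is accessible from s1 and s2 ⊩ P ∨ Q.
s2: does not force it.
Worlds forcing the formula: { }.

0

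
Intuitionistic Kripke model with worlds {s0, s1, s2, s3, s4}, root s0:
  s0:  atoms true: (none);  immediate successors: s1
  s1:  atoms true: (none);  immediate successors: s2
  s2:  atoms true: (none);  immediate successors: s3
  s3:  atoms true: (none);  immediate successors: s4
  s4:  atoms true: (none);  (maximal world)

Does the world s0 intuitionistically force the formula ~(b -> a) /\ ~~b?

No

s0 ||-/- ~(b -> a) /\ ~~b since s0 fails ~(b -> a).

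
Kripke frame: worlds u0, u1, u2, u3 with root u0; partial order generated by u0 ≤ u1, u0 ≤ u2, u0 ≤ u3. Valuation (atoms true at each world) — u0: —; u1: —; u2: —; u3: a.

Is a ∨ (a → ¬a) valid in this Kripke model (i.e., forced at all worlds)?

Not every world: u0 ⊮ a ∨ (a → ¬a).
u0 ⊮ a ∨ (a → ¬a): neither disjunct is forced at u0.
u0 lacks atom a, so u0 ⊮ a.

No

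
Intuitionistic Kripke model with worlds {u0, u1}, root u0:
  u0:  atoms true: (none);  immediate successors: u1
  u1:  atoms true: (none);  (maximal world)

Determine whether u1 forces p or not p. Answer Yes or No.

u1 forces p or not p via the disjunct not p.

Yes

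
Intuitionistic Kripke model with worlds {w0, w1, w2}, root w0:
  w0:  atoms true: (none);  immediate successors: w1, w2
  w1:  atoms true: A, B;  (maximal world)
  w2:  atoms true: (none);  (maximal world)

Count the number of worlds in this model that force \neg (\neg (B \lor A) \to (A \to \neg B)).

w0: does not force it — w0 \nVdash \neg (\neg (B \lor A) \to (A \to \neg B)) since w0 is accessible from w0 and w0 \Vdash \neg (B \lor A) \to (A \to \neg B).
w1: does not force it.
w2: does not force it.
Worlds forcing the formula: { }.

0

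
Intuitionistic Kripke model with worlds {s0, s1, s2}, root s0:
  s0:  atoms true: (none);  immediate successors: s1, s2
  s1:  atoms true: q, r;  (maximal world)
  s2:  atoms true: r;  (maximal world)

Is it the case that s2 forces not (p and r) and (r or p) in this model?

s2 forces not (p and r) and (r or p) since s2 forces both conjuncts.

Yes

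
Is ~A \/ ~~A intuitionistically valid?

This is the weak law of excluded middle, which is not intuitionistically valid.
A Kripke countermodel: worlds u0, u1, u2; order generated by u0 <= u1, u0 <= u2; atoms true at each world — u0:{}; u1:{A}; u2:{}.
u0 ||-/- ~A \/ ~~A: neither disjunct is forced at u0.
u0 ||-/- ~A since u1 is accessible from u0 and u1 ||- A.
So the root u0 does not force the formula.

No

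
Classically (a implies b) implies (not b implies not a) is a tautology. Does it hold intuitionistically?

Yes

This is the forward direction of contraposition, which is intuitionistically derivable.
Assume a implies b and not b. If a held then b would follow, contradicting not b; so not a.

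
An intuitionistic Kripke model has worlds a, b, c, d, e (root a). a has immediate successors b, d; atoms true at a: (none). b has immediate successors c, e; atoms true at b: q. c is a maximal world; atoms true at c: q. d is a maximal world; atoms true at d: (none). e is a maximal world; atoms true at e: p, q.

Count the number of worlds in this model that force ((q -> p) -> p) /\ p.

1

a: does not force it — a ||-/- ((q -> p) -> p) /\ p since a fails (q -> p) -> p.
b: does not force it — b ||-/- ((q -> p) -> p) /\ p since b fails p.
c: does not force it — c ||-/- ((q -> p) -> p) /\ p since c fails p.
d: does not force it.
e: forces it.
Worlds forcing the formula: {e}.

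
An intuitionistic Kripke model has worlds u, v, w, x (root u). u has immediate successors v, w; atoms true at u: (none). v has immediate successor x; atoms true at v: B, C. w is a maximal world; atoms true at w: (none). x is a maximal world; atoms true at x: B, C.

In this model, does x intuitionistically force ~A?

Yes

x ||- ~A: no world accessible from x forces A.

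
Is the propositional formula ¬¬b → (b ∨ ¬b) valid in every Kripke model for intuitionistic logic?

No

This is a variant of double-negation elimination (deriving excluded middle from double negation), which is not intuitionistically valid.
A Kripke countermodel: worlds w0, w1; order generated by w0 ≤ w1; atoms true at each world — w0:{}; w1:{b}.
w0 ⊮ ¬¬b → (b ∨ ¬b): already at w0 itself, w0 ⊩ ¬¬b but w0 ⊮ b ∨ ¬b.
w0 ⊮ b ∨ ¬b: neither disjunct is forced at w0.
w0 lacks atom b, so w0 ⊮ b.
So the root w0 does not force the formula.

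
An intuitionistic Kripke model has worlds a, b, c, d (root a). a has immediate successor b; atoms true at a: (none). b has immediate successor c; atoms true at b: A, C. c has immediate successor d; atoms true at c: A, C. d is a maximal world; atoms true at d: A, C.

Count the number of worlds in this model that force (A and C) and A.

3

a: does not force it — a does not force (A and C) and A since a fails A and C.
b: forces it.
c: forces it.
d: forces it.
Worlds forcing the formula: {b, c, d}.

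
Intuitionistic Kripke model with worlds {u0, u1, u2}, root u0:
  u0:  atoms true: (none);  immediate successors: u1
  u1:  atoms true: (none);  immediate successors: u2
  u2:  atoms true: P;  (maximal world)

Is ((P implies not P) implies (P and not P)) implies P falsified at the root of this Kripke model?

u0 does not force ((P implies not P) implies (P and not P)) implies P: already at u0 itself, u0 forces (P implies not P) implies (P and not P) but u0 does not force P.
u0 lacks atom P, so u0 does not force P.
So the root u0 does not force ((P implies not P) implies (P and not P)) implies P; the model is a countermodel.

Yes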